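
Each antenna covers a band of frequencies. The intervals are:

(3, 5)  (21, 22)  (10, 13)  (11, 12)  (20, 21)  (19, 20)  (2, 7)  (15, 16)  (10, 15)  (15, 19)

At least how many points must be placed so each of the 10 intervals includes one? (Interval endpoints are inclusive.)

Sorted: [3,5] [2,7] [11,12] [10,13] [10,15] [15,16] [15,19] [19,20] [20,21] [21,22]
{[3,5],[2,7]} hit by 5; {[11,12],[10,13],[10,15]} hit by 12; {[15,16],[15,19]} hit by 16; {[19,20],[20,21]} hit by 20; {[21,22]} hit by 22.
Points: 5, 12, 16, 20, 22 (5 total).

5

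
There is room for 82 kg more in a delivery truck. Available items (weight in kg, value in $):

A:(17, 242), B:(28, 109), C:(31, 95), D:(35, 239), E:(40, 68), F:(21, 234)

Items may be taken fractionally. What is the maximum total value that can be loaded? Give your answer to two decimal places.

Greedy by value/weight ratio, highest first.
Order: A (242/17=14.24) > F (234/21=11.14) > D (239/35=6.83) > B (109/28=3.89) > C (95/31=3.06) > E (68/40=1.70)
Fill: take A (17 @ 242) → take F (21 @ 234) → take D (35 @ 239) → take 9/28 of B → 35.04; 82/82 used.
Total value = 750.04

750.04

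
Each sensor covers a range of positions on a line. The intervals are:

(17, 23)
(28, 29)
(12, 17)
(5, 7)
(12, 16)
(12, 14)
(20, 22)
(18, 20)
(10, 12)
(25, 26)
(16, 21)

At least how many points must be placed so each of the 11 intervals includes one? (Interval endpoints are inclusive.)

5

By right end: [5,7]  [10,12]  [12,14]  [12,16]  [12,17]  [18,20]  [16,21]  [20,22]  [17,23]  [25,26]  [28,29]
[5,7] uncovered → point at 7; [10,12] uncovered → point at 12; [18,20] uncovered → point at 20; [25,26] uncovered → point at 26; [28,29] uncovered → point at 29.
Points: 7, 12, 20, 26, 29 (5 total).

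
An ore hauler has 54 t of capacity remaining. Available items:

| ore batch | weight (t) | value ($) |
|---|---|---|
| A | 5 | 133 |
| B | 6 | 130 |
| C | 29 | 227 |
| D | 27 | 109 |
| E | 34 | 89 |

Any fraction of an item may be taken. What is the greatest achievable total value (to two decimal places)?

546.52

Sort by value per unit weight and fill in that order.
Ratios (sorted): A 26.60, B 21.67, C 7.83, D 4.04, E 2.62
take A (5 @ 133); take B (6 @ 130); take C (29 @ 227); take 14/27 of D → 56.52. Capacity used 54/54.
Total value = 546.52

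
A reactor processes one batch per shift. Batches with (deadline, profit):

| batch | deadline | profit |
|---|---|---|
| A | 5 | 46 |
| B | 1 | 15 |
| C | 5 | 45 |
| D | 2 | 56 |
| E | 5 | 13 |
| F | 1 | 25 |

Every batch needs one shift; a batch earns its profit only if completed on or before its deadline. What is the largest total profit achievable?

By profit: D(d2,56), A(d5,46), C(d5,45), F(d1,25), B(d1,15), E(d5,13)
D→slot 2; A→slot 5; C→slot 4; F→slot 1; B skipped; E→slot 3.
Profit = 25 + 56 + 13 + 45 + 46 = 185

185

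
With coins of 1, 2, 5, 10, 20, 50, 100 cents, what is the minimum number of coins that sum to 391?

7

Use the largest denomination that fits, subtract, and repeat.
391 − 3×100→91 − 1×50→41 − 2×20→1 − 1×1→0
Total coins = 3 + 1 + 2 + 1 = 7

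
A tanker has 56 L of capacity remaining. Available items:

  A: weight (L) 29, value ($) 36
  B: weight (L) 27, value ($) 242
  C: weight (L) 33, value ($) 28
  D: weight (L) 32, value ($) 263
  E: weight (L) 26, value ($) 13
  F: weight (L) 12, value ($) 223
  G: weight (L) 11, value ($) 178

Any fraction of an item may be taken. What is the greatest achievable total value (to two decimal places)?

692.31

Greedy by value/weight ratio, highest first.
Order: F (223/12=18.58) > G (178/11=16.18) > B (242/27=8.96) > D (263/32=8.22) > A (36/29=1.24) > C (28/33=0.85) > E (13/26=0.50)
Fill: take F (12 @ 223) → take G (11 @ 178) → take B (27 @ 242) → take 6/32 of D → 49.31; 56/56 used.
Total value = 692.31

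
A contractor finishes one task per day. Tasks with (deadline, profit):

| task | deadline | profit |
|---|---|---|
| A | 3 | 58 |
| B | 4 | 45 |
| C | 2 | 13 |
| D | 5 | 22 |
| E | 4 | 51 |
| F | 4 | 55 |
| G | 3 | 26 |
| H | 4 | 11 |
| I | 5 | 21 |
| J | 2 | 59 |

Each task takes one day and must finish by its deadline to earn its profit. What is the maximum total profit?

Take jobs in profit order; each goes to the latest open slot no later than its deadline.
By profit: J(d2,59), A(d3,58), F(d4,55), E(d4,51), B(d4,45), G(d3,26), D(d5,22), I(d5,21), C(d2,13), H(d4,11)
J→slot 2; A→slot 3; F→slot 4; E→slot 1; B skipped; G skipped; D→slot 5; I skipped; C skipped; H skipped.
Profit = 51 + 59 + 58 + 55 + 22 = 245

245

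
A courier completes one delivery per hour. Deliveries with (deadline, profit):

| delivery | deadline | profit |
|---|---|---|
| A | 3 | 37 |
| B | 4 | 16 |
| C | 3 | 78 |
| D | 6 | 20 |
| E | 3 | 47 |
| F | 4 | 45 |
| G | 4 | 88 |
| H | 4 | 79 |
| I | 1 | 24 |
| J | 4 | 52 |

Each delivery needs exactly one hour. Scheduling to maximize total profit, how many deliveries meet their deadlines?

5

By profit: G(d4,88), H(d4,79), C(d3,78), J(d4,52), E(d3,47), F(d4,45), A(d3,37), I(d1,24), D(d6,20), B(d4,16)
G→slot 4; H→slot 3; C→slot 2; J→slot 1; E skipped; F skipped; A skipped; I skipped; D→slot 6; B skipped.
5 of 10 scheduled.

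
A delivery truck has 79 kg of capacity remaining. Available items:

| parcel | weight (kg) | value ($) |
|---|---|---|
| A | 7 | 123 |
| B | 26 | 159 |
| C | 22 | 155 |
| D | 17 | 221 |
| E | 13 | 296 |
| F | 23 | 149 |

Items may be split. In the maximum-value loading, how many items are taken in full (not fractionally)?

4

Sort by value per unit weight and fill in that order.
Ratios (sorted): E 22.77, A 17.57, D 13.00, C 7.05, F 6.48, B 6.12
take E (13 @ 296); take A (7 @ 123); take D (17 @ 221); take C (22 @ 155); take 20/23 of F → 129.57. Capacity used 79/79.
4 item(s) taken whole; one partial (take 20/23 of F).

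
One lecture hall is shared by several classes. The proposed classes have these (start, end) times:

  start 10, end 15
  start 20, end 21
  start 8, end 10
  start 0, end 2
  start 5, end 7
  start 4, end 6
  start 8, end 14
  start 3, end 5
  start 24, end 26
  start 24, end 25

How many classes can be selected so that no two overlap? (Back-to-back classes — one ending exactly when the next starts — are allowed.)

By end time: (0,2), (3,5), (4,6), (5,7), (8,10), (8,14), (10,15), (20,21), (24,25), (24,26).
Pick (0,2); next start ≥ 2 → (3,5); next start ≥ 5 → (5,7); next start ≥ 7 → (8,10); next start ≥ 10 → (10,15); next start ≥ 15 → (20,21); next start ≥ 21 → (24,25).
Selected 7 classes.

7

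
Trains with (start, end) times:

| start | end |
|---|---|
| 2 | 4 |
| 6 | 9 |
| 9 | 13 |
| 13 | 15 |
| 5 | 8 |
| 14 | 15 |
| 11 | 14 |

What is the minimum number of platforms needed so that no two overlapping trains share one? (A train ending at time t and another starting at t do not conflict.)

starts: [2, 5, 6, 9, 11, 13, 14]
ends:   [4, 8, 9, 13, 14, 15, 15]
s2→1 e4→0 s5→1 s6→2  — peak 2.

2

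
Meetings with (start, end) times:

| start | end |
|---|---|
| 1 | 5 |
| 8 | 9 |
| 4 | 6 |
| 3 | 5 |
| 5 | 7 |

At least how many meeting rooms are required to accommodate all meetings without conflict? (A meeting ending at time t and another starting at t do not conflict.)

The answer is the maximum number of intervals overlapping at any instant.
starts: [1, 3, 4, 5, 8]
ends:   [5, 5, 6, 7, 9]
s1→1 s3→2 s4→3  — peak 3.

3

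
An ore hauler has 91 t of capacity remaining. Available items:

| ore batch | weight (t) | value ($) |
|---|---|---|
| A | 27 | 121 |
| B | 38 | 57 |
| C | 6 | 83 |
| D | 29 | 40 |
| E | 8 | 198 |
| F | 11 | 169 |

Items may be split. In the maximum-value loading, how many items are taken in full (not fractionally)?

Order: E (198/8=24.75) > F (169/11=15.36) > C (83/6=13.83) > A (121/27=4.48) > B (57/38=1.50) > D (40/29=1.38)
Fill: take E (8 @ 198) → take F (11 @ 169) → take C (6 @ 83) → take A (27 @ 121) → take B (38 @ 57) → take 1/29 of D → 1.38; 91/91 used.
5 item(s) taken whole; one partial (take 1/29 of D).

5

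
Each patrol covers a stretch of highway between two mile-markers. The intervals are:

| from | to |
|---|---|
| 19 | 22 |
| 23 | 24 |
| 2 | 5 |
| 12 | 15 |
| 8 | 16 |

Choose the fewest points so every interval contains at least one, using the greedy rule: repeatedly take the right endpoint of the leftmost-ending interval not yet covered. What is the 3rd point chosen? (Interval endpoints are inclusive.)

Sort by right endpoint; whenever an interval is uncovered, place a point at its right end.
By right end: [2,5]  [12,15]  [8,16]  [19,22]  [23,24]
[2,5] uncovered → point at 5; [12,15] uncovered → point at 15; [19,22] uncovered → point at 22; [23,24] uncovered → point at 24.
Points: 5, 15, 22, 24 (4 total).

22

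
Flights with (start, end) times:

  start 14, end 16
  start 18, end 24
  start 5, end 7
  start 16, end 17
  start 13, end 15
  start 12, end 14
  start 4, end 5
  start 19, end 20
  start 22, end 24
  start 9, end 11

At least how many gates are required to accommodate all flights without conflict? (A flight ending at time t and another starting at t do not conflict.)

2

Count concurrent intervals with a sweep; the peak is the room count.
Events (time:±→running): 4:+→1 5:-→0 5:+→1 7:-→0 9:+→1 11:-→0 12:+→1 13:+→2 … peak 2.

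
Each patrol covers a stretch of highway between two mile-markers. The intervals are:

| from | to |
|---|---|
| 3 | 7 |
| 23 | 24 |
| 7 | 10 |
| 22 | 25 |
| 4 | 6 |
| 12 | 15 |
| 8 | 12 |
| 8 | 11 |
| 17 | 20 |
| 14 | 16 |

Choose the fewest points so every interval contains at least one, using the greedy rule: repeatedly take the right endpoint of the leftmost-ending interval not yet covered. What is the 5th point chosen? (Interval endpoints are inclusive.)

24

Sorted: [4,6] [3,7] [7,10] [8,11] [8,12] [12,15] [14,16] [17,20] [23,24] [22,25]
{[4,6],[3,7]} hit by 6; {[7,10],[8,11],[8,12]} hit by 10; {[12,15],[14,16]} hit by 15; {[17,20]} hit by 20; {[23,24],[22,25]} hit by 24.
Points: 6, 10, 15, 20, 24 (5 total).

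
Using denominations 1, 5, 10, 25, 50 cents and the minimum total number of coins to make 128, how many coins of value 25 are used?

128 = 2×50 + 1×25 + 3×1
Count of 25: 1

1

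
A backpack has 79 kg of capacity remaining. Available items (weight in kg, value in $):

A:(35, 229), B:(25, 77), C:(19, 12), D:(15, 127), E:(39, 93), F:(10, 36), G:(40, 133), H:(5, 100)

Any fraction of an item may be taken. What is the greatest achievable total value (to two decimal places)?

538.55

Greedy by value/weight ratio, highest first.
Ratios (sorted): H 20.00, D 8.47, A 6.54, F 3.60, G 3.33, B 3.08, E 2.38, C 0.63
take H (5 @ 100); take D (15 @ 127); take A (35 @ 229); take F (10 @ 36); take 14/40 of G → 46.55. Capacity used 79/79.
Total value = 538.55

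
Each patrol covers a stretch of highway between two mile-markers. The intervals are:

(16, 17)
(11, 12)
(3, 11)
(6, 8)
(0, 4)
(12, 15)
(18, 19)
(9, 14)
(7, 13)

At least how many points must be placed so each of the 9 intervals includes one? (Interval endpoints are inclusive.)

Sorted: [0,4] [6,8] [3,11] [11,12] [7,13] [9,14] [12,15] [16,17] [18,19]
{[0,4]} hit by 4; {[6,8],[3,11]} hit by 8; {[11,12],[7,13],[9,14],[12,15]} hit by 12; {[16,17]} hit by 17; {[18,19]} hit by 19.
Points: 4, 8, 12, 17, 19 (5 total).

5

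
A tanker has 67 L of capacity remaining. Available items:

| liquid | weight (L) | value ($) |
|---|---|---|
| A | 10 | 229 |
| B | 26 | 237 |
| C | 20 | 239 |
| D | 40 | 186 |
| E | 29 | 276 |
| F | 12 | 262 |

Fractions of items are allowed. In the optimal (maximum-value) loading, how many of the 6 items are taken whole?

3

Greedy by value/weight ratio, highest first.
Ratios (sorted): A 22.90, F 21.83, C 11.95, E 9.52, B 9.12, D 4.65
take A (10 @ 229); take F (12 @ 262); take C (20 @ 239); take 25/29 of E → 237.93. Capacity used 67/67.
3 item(s) taken whole; one partial (take 25/29 of E).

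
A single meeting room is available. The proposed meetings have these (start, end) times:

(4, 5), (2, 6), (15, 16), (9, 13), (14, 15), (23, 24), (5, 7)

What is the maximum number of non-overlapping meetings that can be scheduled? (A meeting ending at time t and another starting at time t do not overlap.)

6

Order by finish time; keep every interval that doesn't clash with the previous kept one.
By end time: (4,5), (2,6), (5,7), (9,13), (14,15), (15,16), (23,24).
Pick (4,5); next start ≥ 5 → (5,7); next start ≥ 7 → (9,13); next start ≥ 13 → (14,15); next start ≥ 15 → (15,16); next start ≥ 16 → (23,24).
Selected 6 meetings.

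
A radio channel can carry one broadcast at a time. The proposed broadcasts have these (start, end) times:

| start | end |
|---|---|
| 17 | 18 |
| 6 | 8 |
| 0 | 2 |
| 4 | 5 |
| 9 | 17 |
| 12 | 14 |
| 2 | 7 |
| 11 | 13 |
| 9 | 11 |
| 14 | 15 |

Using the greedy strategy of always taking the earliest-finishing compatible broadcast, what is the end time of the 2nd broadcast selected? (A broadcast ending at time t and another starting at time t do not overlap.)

5

Sorted by end: (0,2)  (4,5)  (2,7)  (6,8)  (9,11)  (11,13)  (12,14)  (14,15)  (9,17)  (17,18)
take (0,2); take (4,5); take (6,8); take (9,11); take (11,13); skip (12,14); take (14,15); take (17,18).
Selected: (0,2) (4,5) (6,8) (9,11) (11,13) (14,15) (17,18)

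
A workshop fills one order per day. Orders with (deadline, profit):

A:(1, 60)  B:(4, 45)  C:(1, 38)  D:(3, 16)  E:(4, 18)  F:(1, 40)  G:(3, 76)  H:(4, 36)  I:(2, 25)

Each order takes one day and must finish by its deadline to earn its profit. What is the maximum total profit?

Profit order: G=76 A=60 B=45 F=40 C=38 H=36 I=25 E=18 D=16
Assign: G→slot 3, A→slot 1, B→slot 4, F skipped, C skipped, H→slot 2, I skipped, E skipped, D skipped.
Slots: [1:A] [2:H] [3:G] [4:B]
Profit = 60 + 36 + 76 + 45 = 217

217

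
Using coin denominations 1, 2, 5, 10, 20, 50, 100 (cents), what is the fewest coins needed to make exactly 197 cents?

197 − 1×100→97 − 1×50→47 − 2×20→7 − 1×5→2 − 1×2→0
Total coins = 1 + 1 + 2 + 1 + 1 = 6

6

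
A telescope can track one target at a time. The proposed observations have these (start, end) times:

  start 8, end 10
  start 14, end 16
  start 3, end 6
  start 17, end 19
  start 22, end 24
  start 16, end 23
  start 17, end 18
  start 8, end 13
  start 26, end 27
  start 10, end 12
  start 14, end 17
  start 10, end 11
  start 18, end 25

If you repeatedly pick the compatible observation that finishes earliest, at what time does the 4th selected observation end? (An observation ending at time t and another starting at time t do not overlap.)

16

Sort by end time and greedily take each interval whose start is ≥ the last chosen end.
Sorted by end: (3,6)  (8,10)  (10,11)  (10,12)  (8,13)  (14,16)  (14,17)  (17,18)  (17,19)  (16,23)  (22,24)  (18,25)  (26,27)
take (3,6); take (8,10); take (10,11); skip (10,12); take (14,16); take (17,18); skip (16,23); take (22,24); take (26,27).
Selected: (3,6) (8,10) (10,11) (14,16) (17,18) (22,24) (26,27)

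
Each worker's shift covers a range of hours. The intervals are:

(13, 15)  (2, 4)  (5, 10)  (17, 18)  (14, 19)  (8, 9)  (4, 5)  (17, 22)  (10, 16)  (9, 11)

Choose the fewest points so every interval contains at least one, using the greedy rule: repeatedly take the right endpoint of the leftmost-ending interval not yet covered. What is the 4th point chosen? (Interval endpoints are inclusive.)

18

Process intervals by earliest right end; each time one isn't hit yet, stab at its right endpoint.
Sorted: [2,4] [4,5] [8,9] [5,10] [9,11] [13,15] [10,16] [17,18] [14,19] [17,22]
{[2,4],[4,5]} hit by 4; {[8,9],[5,10],[9,11]} hit by 9; {[13,15],[10,16]} hit by 15; {[17,18],[14,19],[17,22]} hit by 18.
Points: 4, 9, 15, 18 (4 total).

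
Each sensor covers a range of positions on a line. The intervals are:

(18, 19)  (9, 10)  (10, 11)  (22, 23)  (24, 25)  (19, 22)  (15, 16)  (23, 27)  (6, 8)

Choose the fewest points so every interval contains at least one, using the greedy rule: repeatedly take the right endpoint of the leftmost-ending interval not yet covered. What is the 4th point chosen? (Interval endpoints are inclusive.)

19

Sorted: [6,8] [9,10] [10,11] [15,16] [18,19] [19,22] [22,23] [24,25] [23,27]
{[6,8]} hit by 8; {[9,10],[10,11]} hit by 10; {[15,16]} hit by 16; {[18,19],[19,22]} hit by 19; {[22,23]} hit by 23; {[24,25],[23,27]} hit by 25.
Points: 8, 10, 16, 19, 23, 25 (6 total).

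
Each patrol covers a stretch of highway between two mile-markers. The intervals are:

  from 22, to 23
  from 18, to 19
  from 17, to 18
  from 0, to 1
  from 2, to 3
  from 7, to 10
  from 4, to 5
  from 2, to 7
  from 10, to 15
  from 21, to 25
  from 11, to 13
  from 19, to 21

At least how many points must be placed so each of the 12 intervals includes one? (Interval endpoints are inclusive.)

8

By right end: [0,1]  [2,3]  [4,5]  [2,7]  [7,10]  [11,13]  [10,15]  [17,18]  [18,19]  [19,21]  [22,23]  [21,25]
[0,1] uncovered → point at 1; [2,3] uncovered → point at 3; [4,5] uncovered → point at 5; [7,10] uncovered → point at 10; [11,13] uncovered → point at 13; [17,18] uncovered → point at 18; [19,21] uncovered → point at 21; [22,23] uncovered → point at 23.
Points: 1, 3, 5, 10, 13, 18, 21, 23 (8 total).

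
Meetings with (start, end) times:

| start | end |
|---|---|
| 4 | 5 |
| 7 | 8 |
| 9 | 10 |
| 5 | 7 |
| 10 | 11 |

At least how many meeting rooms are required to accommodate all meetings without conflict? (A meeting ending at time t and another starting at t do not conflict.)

1

The answer is the maximum number of intervals overlapping at any instant.
starts: [4, 5, 7, 9, 10]
ends:   [5, 7, 8, 10, 11]
s4→1  — peak 1.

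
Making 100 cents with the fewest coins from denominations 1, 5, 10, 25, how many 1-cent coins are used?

0

100 = 4×25
Count of 1: 0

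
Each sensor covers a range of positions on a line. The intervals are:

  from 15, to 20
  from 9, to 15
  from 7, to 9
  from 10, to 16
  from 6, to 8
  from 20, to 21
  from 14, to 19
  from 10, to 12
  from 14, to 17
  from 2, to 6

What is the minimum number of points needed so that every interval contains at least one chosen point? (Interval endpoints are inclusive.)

5

Sort by right endpoint; whenever an interval is uncovered, place a point at its right end.
Sorted: [2,6] [6,8] [7,9] [10,12] [9,15] [10,16] [14,17] [14,19] [15,20] [20,21]
{[2,6],[6,8]} hit by 6; {[7,9]} hit by 9; {[10,12],[9,15],[10,16]} hit by 12; {[14,17],[14,19],[15,20]} hit by 17; {[20,21]} hit by 21.
Points: 6, 9, 12, 17, 21 (5 total).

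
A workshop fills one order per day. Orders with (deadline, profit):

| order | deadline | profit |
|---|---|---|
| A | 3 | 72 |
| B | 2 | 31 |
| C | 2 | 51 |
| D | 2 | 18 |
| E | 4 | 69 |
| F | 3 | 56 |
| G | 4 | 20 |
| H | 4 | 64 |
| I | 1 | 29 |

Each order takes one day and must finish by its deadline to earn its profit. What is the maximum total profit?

261

By profit: A(d3,72), E(d4,69), H(d4,64), F(d3,56), C(d2,51), B(d2,31), I(d1,29), G(d4,20), D(d2,18)
A→slot 3; E→slot 4; H→slot 2; F→slot 1; C skipped; B skipped; I skipped; G skipped; D skipped.
Profit = 56 + 64 + 72 + 69 = 261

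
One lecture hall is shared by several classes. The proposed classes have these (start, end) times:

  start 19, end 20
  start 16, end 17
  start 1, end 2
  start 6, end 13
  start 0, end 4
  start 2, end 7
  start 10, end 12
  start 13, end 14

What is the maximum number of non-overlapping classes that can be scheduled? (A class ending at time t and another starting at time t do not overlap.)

6

Sorted by end: (1,2)  (0,4)  (2,7)  (10,12)  (6,13)  (13,14)  (16,17)  (19,20)
take (1,2); skip (0,4); take (2,7); take (10,12); skip (6,13); take (13,14); take (16,17); take (19,20).
Selected 6 classes.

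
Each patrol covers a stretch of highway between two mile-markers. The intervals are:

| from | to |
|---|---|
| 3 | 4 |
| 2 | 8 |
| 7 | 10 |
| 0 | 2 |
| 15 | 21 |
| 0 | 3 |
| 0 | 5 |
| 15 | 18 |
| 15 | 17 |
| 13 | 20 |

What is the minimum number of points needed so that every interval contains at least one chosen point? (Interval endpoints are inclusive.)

Sort by right endpoint; whenever an interval is uncovered, place a point at its right end.
Sorted: [0,2] [0,3] [3,4] [0,5] [2,8] [7,10] [15,17] [15,18] [13,20] [15,21]
{[0,2],[0,3]} hit by 2; {[3,4],[0,5],[2,8]} hit by 4; {[7,10]} hit by 10; {[15,17],[15,18],[13,20],[15,21]} hit by 17.
Points: 2, 4, 10, 17 (4 total).

4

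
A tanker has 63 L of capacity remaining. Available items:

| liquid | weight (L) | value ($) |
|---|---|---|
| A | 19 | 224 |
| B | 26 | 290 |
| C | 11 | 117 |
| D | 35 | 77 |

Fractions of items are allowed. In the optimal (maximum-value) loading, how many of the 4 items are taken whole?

3

Greedy by value/weight ratio, highest first.
Order: A (224/19=11.79) > B (290/26=11.15) > C (117/11=10.64) > D (77/35=2.20)
Fill: take A (19 @ 224) → take B (26 @ 290) → take C (11 @ 117) → take 7/35 of D → 15.40; 63/63 used.
3 item(s) taken whole; one partial (take 7/35 of D).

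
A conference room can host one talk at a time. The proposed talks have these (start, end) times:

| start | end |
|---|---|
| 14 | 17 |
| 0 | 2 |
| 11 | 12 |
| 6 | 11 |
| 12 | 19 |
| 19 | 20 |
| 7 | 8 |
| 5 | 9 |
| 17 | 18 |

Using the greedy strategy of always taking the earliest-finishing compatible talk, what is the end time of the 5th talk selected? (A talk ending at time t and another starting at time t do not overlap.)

Sort by end time and greedily take each interval whose start is ≥ the last chosen end.
Sorted by end: (0,2)  (7,8)  (5,9)  (6,11)  (11,12)  (14,17)  (17,18)  (12,19)  (19,20)
take (0,2); take (7,8); take (11,12); take (14,17); take (17,18); skip (12,19); take (19,20).
Selected: (0,2) (7,8) (11,12) (14,17) (17,18) (19,20)

18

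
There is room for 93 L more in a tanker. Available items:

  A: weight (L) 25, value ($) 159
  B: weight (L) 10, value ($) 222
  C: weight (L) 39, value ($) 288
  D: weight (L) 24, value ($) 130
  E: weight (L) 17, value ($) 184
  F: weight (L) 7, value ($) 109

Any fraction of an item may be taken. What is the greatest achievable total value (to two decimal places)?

930.20

Sort by value per unit weight and fill in that order.
Order: B (222/10=22.20) > F (109/7=15.57) > E (184/17=10.82) > C (288/39=7.38) > A (159/25=6.36) > D (130/24=5.42)
Fill: take B (10 @ 222) → take F (7 @ 109) → take E (17 @ 184) → take C (39 @ 288) → take 20/25 of A → 127.20; 93/93 used.
Total value = 930.20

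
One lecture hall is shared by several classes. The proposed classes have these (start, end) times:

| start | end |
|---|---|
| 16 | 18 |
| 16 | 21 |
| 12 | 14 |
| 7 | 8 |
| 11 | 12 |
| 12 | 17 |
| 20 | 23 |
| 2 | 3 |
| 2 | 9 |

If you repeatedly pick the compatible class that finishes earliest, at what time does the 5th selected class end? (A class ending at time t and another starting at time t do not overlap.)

Greedy by earliest finish: after sorting by end time, pick each interval compatible with the last pick.
By end time: (2,3), (7,8), (2,9), (11,12), (12,14), (12,17), (16,18), (16,21), (20,23).
Pick (2,3); next start ≥ 3 → (7,8); next start ≥ 8 → (11,12); next start ≥ 12 → (12,14); next start ≥ 14 → (16,18); next start ≥ 18 → (20,23).
Selected: (2,3) (7,8) (11,12) (12,14) (16,18) (20,23)

18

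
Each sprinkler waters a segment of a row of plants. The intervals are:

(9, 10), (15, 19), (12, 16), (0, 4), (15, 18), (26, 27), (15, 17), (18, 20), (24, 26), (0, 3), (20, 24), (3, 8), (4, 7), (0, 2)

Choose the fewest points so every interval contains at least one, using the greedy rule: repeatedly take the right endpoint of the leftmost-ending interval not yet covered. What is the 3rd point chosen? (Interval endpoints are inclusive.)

Sort by right endpoint; whenever an interval is uncovered, place a point at its right end.
By right end: [0,2]  [0,3]  [0,4]  [4,7]  [3,8]  [9,10]  [12,16]  [15,17]  [15,18]  [15,19]  [18,20]  [20,24]  [24,26]  [26,27]
[0,2] uncovered → point at 2; [4,7] uncovered → point at 7; [9,10] uncovered → point at 10; [12,16] uncovered → point at 16; [18,20] uncovered → point at 20; [24,26] uncovered → point at 26.
Points: 2, 7, 10, 16, 20, 26 (6 total).

10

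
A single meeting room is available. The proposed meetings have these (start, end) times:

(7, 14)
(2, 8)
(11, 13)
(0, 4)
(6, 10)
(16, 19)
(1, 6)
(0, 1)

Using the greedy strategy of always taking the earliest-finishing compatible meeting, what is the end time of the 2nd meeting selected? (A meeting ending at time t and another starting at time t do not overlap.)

Greedy by earliest finish: after sorting by end time, pick each interval compatible with the last pick.
By end time: (0,1), (0,4), (1,6), (2,8), (6,10), (11,13), (7,14), (16,19).
Pick (0,1); next start ≥ 1 → (1,6); next start ≥ 6 → (6,10); next start ≥ 10 → (11,13); next start ≥ 13 → (16,19).
Selected: (0,1) (1,6) (6,10) (11,13) (16,19)

6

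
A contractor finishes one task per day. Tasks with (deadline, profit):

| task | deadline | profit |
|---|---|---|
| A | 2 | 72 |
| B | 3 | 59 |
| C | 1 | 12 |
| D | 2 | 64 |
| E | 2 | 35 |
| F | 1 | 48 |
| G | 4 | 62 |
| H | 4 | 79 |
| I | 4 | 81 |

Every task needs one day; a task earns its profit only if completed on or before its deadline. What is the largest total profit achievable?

Sort by profit descending; place each in the latest free slot ≤ its deadline.
Profit order: I=81 H=79 A=72 D=64 G=62 B=59 F=48 E=35 C=12
Assign: I→slot 4, H→slot 3, A→slot 2, D→slot 1, G skipped, B skipped, F skipped, E skipped, C skipped.
Slots: [1:D] [2:A] [3:H] [4:I]
Profit = 64 + 72 + 79 + 81 = 296

296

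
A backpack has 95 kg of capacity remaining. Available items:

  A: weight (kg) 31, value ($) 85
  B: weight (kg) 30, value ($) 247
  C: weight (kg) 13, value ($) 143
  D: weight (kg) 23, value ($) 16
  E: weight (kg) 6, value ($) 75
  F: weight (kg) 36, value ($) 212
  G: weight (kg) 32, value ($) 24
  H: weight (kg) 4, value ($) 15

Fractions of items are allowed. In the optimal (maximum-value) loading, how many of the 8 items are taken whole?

5

Order: E (75/6=12.50) > C (143/13=11.00) > B (247/30=8.23) > F (212/36=5.89) > H (15/4=3.75) > A (85/31=2.74) > G (24/32=0.75) > D (16/23=0.70)
Fill: take E (6 @ 75) → take C (13 @ 143) → take B (30 @ 247) → take F (36 @ 212) → take H (4 @ 15) → take 6/31 of A → 16.45; 95/95 used.
5 item(s) taken whole; one partial (take 6/31 of A).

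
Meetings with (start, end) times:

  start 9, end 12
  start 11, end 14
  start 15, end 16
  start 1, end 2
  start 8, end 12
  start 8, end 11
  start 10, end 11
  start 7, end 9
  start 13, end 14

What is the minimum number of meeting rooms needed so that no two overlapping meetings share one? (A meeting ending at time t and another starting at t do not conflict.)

4

The answer is the maximum number of intervals overlapping at any instant.
starts: [1, 7, 8, 8, 9, 10, 11, 13, 15]
ends:   [2, 9, 11, 11, 12, 12, 14, 14, 16]
s1→1 e2→0 s7→1 s8→2 s8→3 e9→2 s9→3 s10→4  — peak 4.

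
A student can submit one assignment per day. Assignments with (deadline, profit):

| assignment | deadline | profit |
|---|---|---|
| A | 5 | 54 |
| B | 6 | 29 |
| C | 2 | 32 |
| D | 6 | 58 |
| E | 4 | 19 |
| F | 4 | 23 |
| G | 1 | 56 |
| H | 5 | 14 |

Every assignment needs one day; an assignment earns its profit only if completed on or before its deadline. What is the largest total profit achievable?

By profit: D(d6,58), G(d1,56), A(d5,54), C(d2,32), B(d6,29), F(d4,23), E(d4,19), H(d5,14)
D→slot 6; G→slot 1; A→slot 5; C→slot 2; B→slot 4; F→slot 3; E skipped; H skipped.
Profit = 56 + 32 + 23 + 29 + 54 + 58 = 252

252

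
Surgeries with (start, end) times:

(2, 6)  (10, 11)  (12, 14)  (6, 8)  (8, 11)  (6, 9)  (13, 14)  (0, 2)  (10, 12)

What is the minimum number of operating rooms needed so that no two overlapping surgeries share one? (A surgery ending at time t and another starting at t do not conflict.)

3

starts: [0, 2, 6, 6, 8, 10, 10, 12, 13]
ends:   [2, 6, 8, 9, 11, 11, 12, 14, 14]
s0→1 e2→0 s2→1 e6→0 s6→1 s6→2 e8→1 s8→2 e9→1 s10→2 s10→3  — peak 3.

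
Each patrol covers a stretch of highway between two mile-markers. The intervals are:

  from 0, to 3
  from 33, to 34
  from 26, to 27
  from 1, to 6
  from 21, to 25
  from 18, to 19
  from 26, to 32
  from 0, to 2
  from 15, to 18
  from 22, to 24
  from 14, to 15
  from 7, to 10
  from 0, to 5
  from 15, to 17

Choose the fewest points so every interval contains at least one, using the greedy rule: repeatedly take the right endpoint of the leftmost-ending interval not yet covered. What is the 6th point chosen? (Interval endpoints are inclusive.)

By right end: [0,2]  [0,3]  [0,5]  [1,6]  [7,10]  [14,15]  [15,17]  [15,18]  [18,19]  [22,24]  [21,25]  [26,27]  [26,32]  [33,34]
[0,2] uncovered → point at 2; [7,10] uncovered → point at 10; [14,15] uncovered → point at 15; [18,19] uncovered → point at 19; [22,24] uncovered → point at 24; [26,27] uncovered → point at 27; [33,34] uncovered → point at 34.
Points: 2, 10, 15, 19, 24, 27, 34 (7 total).

27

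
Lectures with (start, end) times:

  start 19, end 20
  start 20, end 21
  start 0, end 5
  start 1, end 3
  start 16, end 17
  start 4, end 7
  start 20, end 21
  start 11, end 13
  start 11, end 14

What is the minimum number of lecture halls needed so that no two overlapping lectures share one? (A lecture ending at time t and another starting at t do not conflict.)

Count concurrent intervals with a sweep; the peak is the room count.
starts: [0, 1, 4, 11, 11, 16, 19, 20, 20]
ends:   [3, 5, 7, 13, 14, 17, 20, 21, 21]
s0→1 s1→2  — peak 2.

2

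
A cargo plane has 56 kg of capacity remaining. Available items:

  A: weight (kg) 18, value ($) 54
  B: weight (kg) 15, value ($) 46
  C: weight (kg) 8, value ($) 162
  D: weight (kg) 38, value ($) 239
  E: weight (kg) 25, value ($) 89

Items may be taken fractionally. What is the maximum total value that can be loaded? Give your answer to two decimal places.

Greedy by value/weight ratio, highest first.
Ratios (sorted): C 20.25, D 6.29, E 3.56, B 3.07, A 3.00
take C (8 @ 162); take D (38 @ 239); take 10/25 of E → 35.60. Capacity used 56/56.
Total value = 436.60

436.60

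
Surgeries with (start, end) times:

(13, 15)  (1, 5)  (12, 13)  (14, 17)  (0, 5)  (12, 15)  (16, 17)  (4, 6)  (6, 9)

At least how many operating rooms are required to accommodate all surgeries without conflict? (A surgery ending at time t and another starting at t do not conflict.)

starts: [0, 1, 4, 6, 12, 12, 13, 14, 16]
ends:   [5, 5, 6, 9, 13, 15, 15, 17, 17]
s0→1 s1→2 s4→3  — peak 3.

3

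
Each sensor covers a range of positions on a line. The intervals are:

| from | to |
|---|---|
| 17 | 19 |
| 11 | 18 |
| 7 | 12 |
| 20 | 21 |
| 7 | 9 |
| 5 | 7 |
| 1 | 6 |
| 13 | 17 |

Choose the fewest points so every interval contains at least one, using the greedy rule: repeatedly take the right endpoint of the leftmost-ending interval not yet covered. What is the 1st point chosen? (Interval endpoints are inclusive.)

By right end: [1,6]  [5,7]  [7,9]  [7,12]  [13,17]  [11,18]  [17,19]  [20,21]
[1,6] uncovered → point at 6; [7,9] uncovered → point at 9; [13,17] uncovered → point at 17; [20,21] uncovered → point at 21.
Points: 6, 9, 17, 21 (4 total).

6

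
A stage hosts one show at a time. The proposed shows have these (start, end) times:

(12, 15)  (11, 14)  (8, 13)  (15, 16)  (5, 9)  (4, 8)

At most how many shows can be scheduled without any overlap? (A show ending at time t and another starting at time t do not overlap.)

3

Greedy by earliest finish: after sorting by end time, pick each interval compatible with the last pick.
By end time: (4,8), (5,9), (8,13), (11,14), (12,15), (15,16).
Pick (4,8); next start ≥ 8 → (8,13); next start ≥ 13 → (15,16).
Selected 3 shows.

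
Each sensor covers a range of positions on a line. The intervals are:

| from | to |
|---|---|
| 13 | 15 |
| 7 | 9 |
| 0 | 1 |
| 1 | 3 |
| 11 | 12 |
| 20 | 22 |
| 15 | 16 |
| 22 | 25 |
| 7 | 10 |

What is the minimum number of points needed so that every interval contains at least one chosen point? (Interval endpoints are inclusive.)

Sorted: [0,1] [1,3] [7,9] [7,10] [11,12] [13,15] [15,16] [20,22] [22,25]
{[0,1],[1,3]} hit by 1; {[7,9],[7,10]} hit by 9; {[11,12]} hit by 12; {[13,15],[15,16]} hit by 15; {[20,22],[22,25]} hit by 22.
Points: 1, 9, 12, 15, 22 (5 total).

5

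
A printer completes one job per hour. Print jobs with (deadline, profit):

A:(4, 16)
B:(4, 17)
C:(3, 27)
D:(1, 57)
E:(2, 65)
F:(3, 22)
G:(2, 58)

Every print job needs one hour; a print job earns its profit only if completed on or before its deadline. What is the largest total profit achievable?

167

Take jobs in profit order; each goes to the latest open slot no later than its deadline.
Profit order: E=65 G=58 D=57 C=27 F=22 B=17 A=16
Assign: E→slot 2, G→slot 1, D skipped, C→slot 3, F skipped, B→slot 4, A skipped.
Slots: [1:G] [2:E] [3:C] [4:B]
Profit = 58 + 65 + 27 + 17 = 167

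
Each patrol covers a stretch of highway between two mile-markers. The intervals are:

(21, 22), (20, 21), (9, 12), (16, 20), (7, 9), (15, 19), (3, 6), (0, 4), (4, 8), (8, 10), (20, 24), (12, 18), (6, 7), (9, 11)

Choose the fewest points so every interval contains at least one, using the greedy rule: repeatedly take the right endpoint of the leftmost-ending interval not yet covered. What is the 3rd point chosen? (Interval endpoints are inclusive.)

Sort by right endpoint; whenever an interval is uncovered, place a point at its right end.
Sorted: [0,4] [3,6] [6,7] [4,8] [7,9] [8,10] [9,11] [9,12] [12,18] [15,19] [16,20] [20,21] [21,22] [20,24]
{[0,4],[3,6]} hit by 4; {[6,7],[4,8],[7,9]} hit by 7; {[8,10],[9,11],[9,12]} hit by 10; {[12,18],[15,19],[16,20]} hit by 18; {[20,21],[21,22],[20,24]} hit by 21.
Points: 4, 7, 10, 18, 21 (5 total).

10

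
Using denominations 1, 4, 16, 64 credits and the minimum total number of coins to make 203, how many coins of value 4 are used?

2

203 − 3×64→11 − 2×4→3 − 3×1→0
Count of 4: 2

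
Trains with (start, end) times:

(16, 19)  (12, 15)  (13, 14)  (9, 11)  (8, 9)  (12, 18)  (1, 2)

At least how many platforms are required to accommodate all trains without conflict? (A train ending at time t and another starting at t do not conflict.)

Events (time:±→running): 1:+→1 2:-→0 8:+→1 9:-→0 9:+→1 11:-→0 12:+→1 12:+→2 13:+→3 … peak 3.

3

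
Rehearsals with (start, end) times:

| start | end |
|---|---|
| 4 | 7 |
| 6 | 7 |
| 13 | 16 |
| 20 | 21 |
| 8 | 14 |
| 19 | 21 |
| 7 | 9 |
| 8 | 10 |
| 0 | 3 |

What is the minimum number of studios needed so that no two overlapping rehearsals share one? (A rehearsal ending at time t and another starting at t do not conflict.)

3

Events (time:±→running): 0:+→1 3:-→0 4:+→1 6:+→2 7:-→1 7:-→0 7:+→1 8:+→2 8:+→3 … peak 3.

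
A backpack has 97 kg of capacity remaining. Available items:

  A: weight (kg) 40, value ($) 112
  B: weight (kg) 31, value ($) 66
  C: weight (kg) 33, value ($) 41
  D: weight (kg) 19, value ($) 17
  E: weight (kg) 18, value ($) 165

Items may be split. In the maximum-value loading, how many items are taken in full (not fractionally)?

3

Ratios (sorted): E 9.17, A 2.80, B 2.13, C 1.24, D 0.89
take E (18 @ 165); take A (40 @ 112); take B (31 @ 66); take 8/33 of C → 9.94. Capacity used 97/97.
3 item(s) taken whole; one partial (take 8/33 of C).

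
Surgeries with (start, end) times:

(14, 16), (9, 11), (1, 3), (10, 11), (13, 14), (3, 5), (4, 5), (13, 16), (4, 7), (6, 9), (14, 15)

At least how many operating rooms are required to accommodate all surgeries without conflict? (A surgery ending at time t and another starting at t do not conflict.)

Count concurrent intervals with a sweep; the peak is the room count.
starts: [1, 3, 4, 4, 6, 9, 10, 13, 13, 14, 14]
ends:   [3, 5, 5, 7, 9, 11, 11, 14, 15, 16, 16]
s1→1 e3→0 s3→1 s4→2 s4→3  — peak 3.

3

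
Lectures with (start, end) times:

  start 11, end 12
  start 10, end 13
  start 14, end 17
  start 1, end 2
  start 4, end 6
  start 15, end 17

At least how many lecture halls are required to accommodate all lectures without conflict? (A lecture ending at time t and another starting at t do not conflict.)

starts: [1, 4, 10, 11, 14, 15]
ends:   [2, 6, 12, 13, 17, 17]
s1→1 e2→0 s4→1 e6→0 s10→1 s11→2  — peak 2.

2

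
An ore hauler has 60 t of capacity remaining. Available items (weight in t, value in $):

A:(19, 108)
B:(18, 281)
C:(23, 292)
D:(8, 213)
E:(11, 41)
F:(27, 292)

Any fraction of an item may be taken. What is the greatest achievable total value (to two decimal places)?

Ratios (sorted): D 26.62, B 15.61, C 12.70, F 10.81, A 5.68, E 3.73
take D (8 @ 213); take B (18 @ 281); take C (23 @ 292); take 11/27 of F → 118.96. Capacity used 60/60.
Total value = 904.96

904.96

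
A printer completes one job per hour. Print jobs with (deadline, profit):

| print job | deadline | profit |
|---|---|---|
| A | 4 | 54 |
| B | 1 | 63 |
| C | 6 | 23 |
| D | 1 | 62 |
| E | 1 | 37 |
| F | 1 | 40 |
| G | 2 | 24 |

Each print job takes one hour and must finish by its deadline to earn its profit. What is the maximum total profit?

164

Sort by profit descending; place each in the latest free slot ≤ its deadline.
By profit: B(d1,63), D(d1,62), A(d4,54), F(d1,40), E(d1,37), G(d2,24), C(d6,23)
B→slot 1; D skipped; A→slot 4; F skipped; E skipped; G→slot 2; C→slot 6.
Profit = 63 + 24 + 54 + 23 = 164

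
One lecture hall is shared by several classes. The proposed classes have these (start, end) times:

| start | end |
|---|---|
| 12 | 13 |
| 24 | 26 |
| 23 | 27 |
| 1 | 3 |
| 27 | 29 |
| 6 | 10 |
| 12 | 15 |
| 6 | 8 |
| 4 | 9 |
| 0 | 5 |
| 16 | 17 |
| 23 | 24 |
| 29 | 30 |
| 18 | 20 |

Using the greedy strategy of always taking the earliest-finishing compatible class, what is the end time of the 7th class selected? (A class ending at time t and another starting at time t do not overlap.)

By end time: (1,3), (0,5), (6,8), (4,9), (6,10), (12,13), (12,15), (16,17), (18,20), (23,24), (24,26), (23,27), (27,29), (29,30).
Pick (1,3); next start ≥ 3 → (6,8); next start ≥ 8 → (12,13); next start ≥ 13 → (16,17); next start ≥ 17 → (18,20); next start ≥ 20 → (23,24); next start ≥ 24 → (24,26); next start ≥ 26 → (27,29); next start ≥ 29 → (29,30).
Selected: (1,3) (6,8) (12,13) (16,17) (18,20) (23,24) (24,26) (27,29) (29,30)

26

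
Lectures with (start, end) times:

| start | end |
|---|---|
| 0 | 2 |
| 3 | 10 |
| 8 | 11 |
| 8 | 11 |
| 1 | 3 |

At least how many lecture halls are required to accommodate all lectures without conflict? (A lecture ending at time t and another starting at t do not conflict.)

3

Count concurrent intervals with a sweep; the peak is the room count.
Events (time:±→running): 0:+→1 1:+→2 2:-→1 3:-→0 3:+→1 8:+→2 8:+→3 … peak 3.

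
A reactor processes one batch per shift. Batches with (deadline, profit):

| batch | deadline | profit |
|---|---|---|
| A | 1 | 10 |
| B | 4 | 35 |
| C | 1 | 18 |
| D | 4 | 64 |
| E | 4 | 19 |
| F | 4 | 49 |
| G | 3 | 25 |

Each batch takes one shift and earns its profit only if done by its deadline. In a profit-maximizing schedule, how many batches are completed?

4

By profit: D(d4,64), F(d4,49), B(d4,35), G(d3,25), E(d4,19), C(d1,18), A(d1,10)
D→slot 4; F→slot 3; B→slot 2; G→slot 1; E skipped; C skipped; A skipped.
4 of 7 scheduled.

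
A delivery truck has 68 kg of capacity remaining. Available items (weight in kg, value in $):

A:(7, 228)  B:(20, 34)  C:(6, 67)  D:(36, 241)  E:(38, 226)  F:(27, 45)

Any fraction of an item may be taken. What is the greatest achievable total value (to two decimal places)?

Greedy by value/weight ratio, highest first.
Order: A (228/7=32.57) > C (67/6=11.17) > D (241/36=6.69) > E (226/38=5.95) > B (34/20=1.70) > F (45/27=1.67)
Fill: take A (7 @ 228) → take C (6 @ 67) → take D (36 @ 241) → take 19/38 of E → 113.00; 68/68 used.
Total value = 649.00

649.00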